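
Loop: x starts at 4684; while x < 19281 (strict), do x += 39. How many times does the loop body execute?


Step 1: x goes from 4684 toward 19281 by 39; the body runs while x<19281, so iterations = ceil((bound-start)/step)
Step 2: Distance=14597
Step 3: ceil(14597/39)=375

375


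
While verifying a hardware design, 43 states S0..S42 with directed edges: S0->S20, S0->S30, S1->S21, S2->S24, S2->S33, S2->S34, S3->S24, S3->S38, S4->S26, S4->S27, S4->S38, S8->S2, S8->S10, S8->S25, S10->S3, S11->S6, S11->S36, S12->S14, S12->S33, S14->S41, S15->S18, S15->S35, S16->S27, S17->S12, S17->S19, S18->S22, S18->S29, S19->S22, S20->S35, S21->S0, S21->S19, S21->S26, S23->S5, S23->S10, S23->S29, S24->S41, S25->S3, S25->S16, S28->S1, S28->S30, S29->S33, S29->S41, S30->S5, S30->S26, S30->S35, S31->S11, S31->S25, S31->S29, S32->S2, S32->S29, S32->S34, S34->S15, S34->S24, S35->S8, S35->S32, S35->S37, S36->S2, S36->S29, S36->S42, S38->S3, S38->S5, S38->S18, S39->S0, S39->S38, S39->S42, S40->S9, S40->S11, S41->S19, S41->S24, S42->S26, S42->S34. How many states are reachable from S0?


BFS from S0:
  layer 0: {S0}
  layer 1: {S20, S30}
  layer 2: {S5, S26, S35}
  layer 3: {S8, S32, S37}
  layer 4: {S2, S10, S25, S29, S34}
  layer 5: {S3, S15, S16, S24, S33, S41}
  layer 6: {S18, S19, S27, S38}
  layer 7: {S22}
Reachable set: {S0, S2, S3, S5, S8, S10, S15, S16, S18, S19, S20, S22, S24, S25, S26, S27, S29, S30, S32, S33, S34, S35, S37, S38, S41}
Count = 25

25


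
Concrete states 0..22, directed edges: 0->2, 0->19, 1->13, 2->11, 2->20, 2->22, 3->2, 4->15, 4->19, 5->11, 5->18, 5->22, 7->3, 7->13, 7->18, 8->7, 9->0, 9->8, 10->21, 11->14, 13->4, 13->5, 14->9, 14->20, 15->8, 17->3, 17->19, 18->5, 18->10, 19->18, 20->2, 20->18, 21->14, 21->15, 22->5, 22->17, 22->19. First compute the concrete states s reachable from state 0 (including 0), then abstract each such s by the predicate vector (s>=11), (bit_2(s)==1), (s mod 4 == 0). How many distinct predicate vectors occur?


BFS from 0:
Concrete reachable: {0, 2, 3, 4, 5, 7, 8, 9, 10, 11, 13, 14, 15, 17, 18, 19, 20, 21, 22}
Abstract via predicates (s>=11), (bit_2(s)==1), (s mod 4 == 0):
  (0,0,0) <- {2, 3, 9, 10}
  (0,0,1) <- {0, 8}
  (0,1,0) <- {5, 7}
  (0,1,1) <- {4}
  (1,0,0) <- {11, 17, 18, 19}
  (1,1,0) <- {13, 14, 15, 21, 22}
  (1,1,1) <- {20}
Distinct abstract states = 7

7


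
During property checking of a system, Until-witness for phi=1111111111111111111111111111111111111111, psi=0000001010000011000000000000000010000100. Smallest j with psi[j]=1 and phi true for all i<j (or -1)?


(phi U psi) at 0: need smallest j with psi[j]=1 and phi[i]=1 for all i in [0,j).
Scan from step 0:
  step 0: phi=1, psi=0 -> continue
  step 1: phi=1, psi=0 -> continue
  step 2: phi=1, psi=0 -> continue
  step 3: phi=1, psi=0 -> continue
  step 6: psi=1 and phi held for [0,6) -> witness found
Witness step = 6

6


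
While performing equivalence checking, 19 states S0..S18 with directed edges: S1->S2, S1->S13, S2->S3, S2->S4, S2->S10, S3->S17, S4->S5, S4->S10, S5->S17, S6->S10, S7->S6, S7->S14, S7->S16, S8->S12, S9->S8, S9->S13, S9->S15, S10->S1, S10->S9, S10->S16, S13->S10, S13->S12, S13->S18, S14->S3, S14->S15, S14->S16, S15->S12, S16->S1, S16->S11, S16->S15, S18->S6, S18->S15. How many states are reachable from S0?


BFS from S0:
  layer 0: {S0}
Reachable set: {S0}
Count = 1

1


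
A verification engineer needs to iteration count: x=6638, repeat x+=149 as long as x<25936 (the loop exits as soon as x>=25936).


Step 1: x goes from 6638 toward 25936 by 149; the body runs while x<25936, so iterations = ceil((bound-start)/step)
Step 2: Distance=19298
Step 3: ceil(19298/149)=130

130


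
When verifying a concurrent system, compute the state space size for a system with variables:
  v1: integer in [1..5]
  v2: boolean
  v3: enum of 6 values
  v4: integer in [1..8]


State space = product of domain sizes of all variables.
Domain sizes:
  v1 (integer in [1..5]): 5
  v2 (boolean): 2
  v3 (enum of 6 values): 6
  v4 (integer in [1..8]): 8
Product = 5 * 2 * 6 * 8 = 480

480


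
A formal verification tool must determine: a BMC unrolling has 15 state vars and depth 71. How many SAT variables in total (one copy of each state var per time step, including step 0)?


BMC unrolls to depth k, creating one copy of each state var for steps 0..k.
Step count = 71 + 1 = 72 (steps 0 through 71)
Vars per step = 15
Total = 15 * 72 = 1080

1080


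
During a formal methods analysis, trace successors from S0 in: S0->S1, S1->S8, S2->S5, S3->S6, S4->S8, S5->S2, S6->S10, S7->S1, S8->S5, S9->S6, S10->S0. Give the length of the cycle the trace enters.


Trace from S0 until a state repeats:
  S0 -> S1 -> S8 -> S5 -> S2 -> S5
S5 first seen at step 3, revisited at step 5.
Cycle length = 5 - 3 = 2

2


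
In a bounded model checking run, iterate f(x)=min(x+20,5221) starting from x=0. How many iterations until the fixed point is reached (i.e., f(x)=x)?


Step 1: x=0, cap=5221, increment=20
Step 2: x grows by 20 each step until capped at 5221; fixed point is x=5221
Step 3: iterations = ceil(5221/20) = 262

262


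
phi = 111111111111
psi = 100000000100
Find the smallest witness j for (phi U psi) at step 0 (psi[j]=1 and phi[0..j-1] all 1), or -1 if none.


(phi U psi) at 0: need smallest j with psi[j]=1 and phi[i]=1 for all i in [0,j).
Scan from step 0:
  step 0: psi=1 and phi held for [0,0) -> witness found
Witness step = 0

0


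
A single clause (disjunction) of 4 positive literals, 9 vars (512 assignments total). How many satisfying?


Step 1: Total=2^9=512
Step 2: Unsat when all 4 false: 2^5=32
Step 3: Sat=512-32=480

480


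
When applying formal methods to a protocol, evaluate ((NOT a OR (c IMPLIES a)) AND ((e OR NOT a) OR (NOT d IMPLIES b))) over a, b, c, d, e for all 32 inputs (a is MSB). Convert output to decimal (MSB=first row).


Formula: ((NOT a OR (c IMPLIES a)) AND ((e OR NOT a) OR (NOT d IMPLIES b))) over a, b, c, d, e (32 rows)
Evaluate each row (bits = a,b,c,d,e, MSB first):
  row 0 [00000]: ((NOT 0 OR (0 IMPLIES 0)) AND ((0 OR NOT 0) OR (NOT 0 IMPLIES 0))) -> 1
  row 1 [00001]: ((NOT 0 OR (0 IMPLIES 0)) AND ((1 OR NOT 0) OR (NOT 0 IMPLIES 0))) -> 1
  row 2 [00010]: ((NOT 0 OR (0 IMPLIES 0)) AND ((0 OR NOT 0) OR (NOT 1 IMPLIES 0))) -> 1
  row 3 [00011]: ((NOT 0 OR (0 IMPLIES 0)) AND ((1 OR NOT 0) OR (NOT 1 IMPLIES 0))) -> 1
  row 4 [00100]: ((NOT 0 OR (1 IMPLIES 0)) AND ((0 OR NOT 0) OR (NOT 0 IMPLIES 0))) -> 1
  row 5 [00101]: ((NOT 0 OR (1 IMPLIES 0)) AND ((1 OR NOT 0) OR (NOT 0 IMPLIES 0))) -> 1
  row 6 [00110]: ((NOT 0 OR (1 IMPLIES 0)) AND ((0 OR NOT 0) OR (NOT 1 IMPLIES 0))) -> 1
  row 7 [00111]: ((NOT 0 OR (1 IMPLIES 0)) AND ((1 OR NOT 0) OR (NOT 1 IMPLIES 0))) -> 1
  row 8 [01000]: ((NOT 0 OR (0 IMPLIES 0)) AND ((0 OR NOT 0) OR (NOT 0 IMPLIES 1))) -> 1
  row 9 [01001]: ((NOT 0 OR (0 IMPLIES 0)) AND ((1 OR NOT 0) OR (NOT 0 IMPLIES 1))) -> 1
  row 10 [01010]: ((NOT 0 OR (0 IMPLIES 0)) AND ((0 OR NOT 0) OR (NOT 1 IMPLIES 1))) -> 1
  row 11 [01011]: ((NOT 0 OR (0 IMPLIES 0)) AND ((1 OR NOT 0) OR (NOT 1 IMPLIES 1))) -> 1
  row 12 [01100]: ((NOT 0 OR (1 IMPLIES 0)) AND ((0 OR NOT 0) OR (NOT 0 IMPLIES 1))) -> 1
  row 13 [01101]: ((NOT 0 OR (1 IMPLIES 0)) AND ((1 OR NOT 0) OR (NOT 0 IMPLIES 1))) -> 1
  row 14 [01110]: ((NOT 0 OR (1 IMPLIES 0)) AND ((0 OR NOT 0) OR (NOT 1 IMPLIES 1))) -> 1
  row 15 [01111]: ((NOT 0 OR (1 IMPLIES 0)) AND ((1 OR NOT 0) OR (NOT 1 IMPLIES 1))) -> 1
  row 16 [10000]: ((NOT 1 OR (0 IMPLIES 1)) AND ((0 OR NOT 1) OR (NOT 0 IMPLIES 0))) -> 0
  row 17 [10001]: ((NOT 1 OR (0 IMPLIES 1)) AND ((1 OR NOT 1) OR (NOT 0 IMPLIES 0))) -> 1
  row 18 [10010]: ((NOT 1 OR (0 IMPLIES 1)) AND ((0 OR NOT 1) OR (NOT 1 IMPLIES 0))) -> 1
  row 19 [10011]: ((NOT 1 OR (0 IMPLIES 1)) AND ((1 OR NOT 1) OR (NOT 1 IMPLIES 0))) -> 1
  row 20 [10100]: ((NOT 1 OR (1 IMPLIES 1)) AND ((0 OR NOT 1) OR (NOT 0 IMPLIES 0))) -> 0
  row 21 [10101]: ((NOT 1 OR (1 IMPLIES 1)) AND ((1 OR NOT 1) OR (NOT 0 IMPLIES 0))) -> 1
  row 22 [10110]: ((NOT 1 OR (1 IMPLIES 1)) AND ((0 OR NOT 1) OR (NOT 1 IMPLIES 0))) -> 1
  row 23 [10111]: ((NOT 1 OR (1 IMPLIES 1)) AND ((1 OR NOT 1) OR (NOT 1 IMPLIES 0))) -> 1
  row 24 [11000]: ((NOT 1 OR (0 IMPLIES 1)) AND ((0 OR NOT 1) OR (NOT 0 IMPLIES 1))) -> 1
  row 25 [11001]: ((NOT 1 OR (0 IMPLIES 1)) AND ((1 OR NOT 1) OR (NOT 0 IMPLIES 1))) -> 1
  row 26 [11010]: ((NOT 1 OR (0 IMPLIES 1)) AND ((0 OR NOT 1) OR (NOT 1 IMPLIES 1))) -> 1
  row 27 [11011]: ((NOT 1 OR (0 IMPLIES 1)) AND ((1 OR NOT 1) OR (NOT 1 IMPLIES 1))) -> 1
  row 28 [11100]: ((NOT 1 OR (1 IMPLIES 1)) AND ((0 OR NOT 1) OR (NOT 0 IMPLIES 1))) -> 1
  row 29 [11101]: ((NOT 1 OR (1 IMPLIES 1)) AND ((1 OR NOT 1) OR (NOT 0 IMPLIES 1))) -> 1
  row 30 [11110]: ((NOT 1 OR (1 IMPLIES 1)) AND ((0 OR NOT 1) OR (NOT 1 IMPLIES 1))) -> 1
  row 31 [11111]: ((NOT 1 OR (1 IMPLIES 1)) AND ((1 OR NOT 1) OR (NOT 1 IMPLIES 1))) -> 1
Full result column, 4 rows per line (a,b,c fixed per line; d,e runs 00..11 left to right):
  rows 0-3 [a,b,c=000]: 1111  = hex F
  rows 4-7 [a,b,c=001]: 1111  = hex F
  rows 8-11 [a,b,c=010]: 1111  = hex F
  rows 12-15 [a,b,c=011]: 1111  = hex F
  rows 16-19 [a,b,c=100]: 0111  = hex 7
  rows 20-23 [a,b,c=101]: 0111  = hex 7
  rows 24-27 [a,b,c=110]: 1111  = hex F
  rows 28-31 [a,b,c=111]: 1111  = hex F
Output column (row 0 .. row 31) = 11111111111111110111011111111111
Output column grouped in 4s = 1111 1111 1111 1111 0111 0111 1111 1111 = 0xFFFF77FF
Convert to decimal digit by digit (value = value*16 + digit):
  F -> 15
  15*16 + 15 (F) = 255
  255*16 + 15 (F) = 4095
  4095*16 + 15 (F) = 65535
  65535*16 + 7 = 1048567
  1048567*16 + 7 = 16777079
  16777079*16 + 15 (F) = 268433279
  268433279*16 + 15 (F) = 4294932479
Decimal = 4294932479

4294932479


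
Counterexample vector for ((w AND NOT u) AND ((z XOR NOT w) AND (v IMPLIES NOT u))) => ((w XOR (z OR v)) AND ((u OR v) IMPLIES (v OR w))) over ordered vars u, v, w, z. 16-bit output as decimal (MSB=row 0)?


F1 = ((w AND NOT u) AND ((z XOR NOT w) AND (v IMPLIES NOT u)))
F2 = ((w XOR (z OR v)) AND ((u OR v) IMPLIES (v OR w)))
Counterexample to F1=>F2 is where F1=1 and F2=0.
Evaluate each row (bits = u,v,w,z, MSB first):
  row 0 [0000]: F1=0 F2=0 -> F1&~F2 -> 0
  row 1 [0001]: F1=0 F2=1 -> F1&~F2 -> 0
  row 2 [0010]: F1=0 F2=1 -> F1&~F2 -> 0
  row 3 [0011]: F1=1 F2=0 -> F1&~F2 -> 1
  row 4 [0100]: F1=0 F2=1 -> F1&~F2 -> 0
  row 5 [0101]: F1=0 F2=1 -> F1&~F2 -> 0
  row 6 [0110]: F1=0 F2=0 -> F1&~F2 -> 0
  row 7 [0111]: F1=1 F2=0 -> F1&~F2 -> 1
  row 8 [1000]: F1=0 F2=0 -> F1&~F2 -> 0
  row 9 [1001]: F1=0 F2=0 -> F1&~F2 -> 0
  row 10 [1010]: F1=0 F2=1 -> F1&~F2 -> 0
  row 11 [1011]: F1=0 F2=0 -> F1&~F2 -> 0
  row 12 [1100]: F1=0 F2=1 -> F1&~F2 -> 0
  row 13 [1101]: F1=0 F2=1 -> F1&~F2 -> 0
  row 14 [1110]: F1=0 F2=0 -> F1&~F2 -> 0
  row 15 [1111]: F1=0 F2=0 -> F1&~F2 -> 0
Full result column, 4 rows per line (u,v fixed per line; w,z runs 00..11 left to right):
  rows 0-3 [u,v=00]: 0001  = hex 1
  rows 4-7 [u,v=01]: 0001  = hex 1
  rows 8-11 [u,v=10]: 0000  = hex 0
  rows 12-15 [u,v=11]: 0000  = hex 0
Counterexample vector (row 0 .. row 15) = 0001000100000000
Output column grouped in 4s = 0001 0001 0000 0000 = 0x1100
Convert to decimal digit by digit (value = value*16 + digit):
  1 -> 1
  1*16 + 1 = 17
  17*16 + 0 = 272
  272*16 + 0 = 4352
Decimal = 4352

4352


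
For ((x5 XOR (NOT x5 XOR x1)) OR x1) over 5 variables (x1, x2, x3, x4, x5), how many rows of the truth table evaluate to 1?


Formula: ((x5 XOR (NOT x5 XOR x1)) OR x1) over 5 vars (32 rows)
Evaluate each row (x1, x2, x3, x4, x5 as bits, MSB first):
  row 0 [00000]: ((0 XOR (NOT 0 XOR 0)) OR 0) -> 1
  row 1 [00001]: ((1 XOR (NOT 1 XOR 0)) OR 0) -> 1
  row 2 [00010]: ((0 XOR (NOT 0 XOR 0)) OR 0) -> 1
  row 3 [00011]: ((1 XOR (NOT 1 XOR 0)) OR 0) -> 1
  row 4 [00100]: ((0 XOR (NOT 0 XOR 0)) OR 0) -> 1
  row 5 [00101]: ((1 XOR (NOT 1 XOR 0)) OR 0) -> 1
  row 6 [00110]: ((0 XOR (NOT 0 XOR 0)) OR 0) -> 1
  row 7 [00111]: ((1 XOR (NOT 1 XOR 0)) OR 0) -> 1
  row 8 [01000]: ((0 XOR (NOT 0 XOR 0)) OR 0) -> 1
  row 9 [01001]: ((1 XOR (NOT 1 XOR 0)) OR 0) -> 1
  row 10 [01010]: ((0 XOR (NOT 0 XOR 0)) OR 0) -> 1
  row 11 [01011]: ((1 XOR (NOT 1 XOR 0)) OR 0) -> 1
  row 12 [01100]: ((0 XOR (NOT 0 XOR 0)) OR 0) -> 1
  row 13 [01101]: ((1 XOR (NOT 1 XOR 0)) OR 0) -> 1
  row 14 [01110]: ((0 XOR (NOT 0 XOR 0)) OR 0) -> 1
  row 15 [01111]: ((1 XOR (NOT 1 XOR 0)) OR 0) -> 1
  row 16 [10000]: ((0 XOR (NOT 0 XOR 1)) OR 1) -> 1
  row 17 [10001]: ((1 XOR (NOT 1 XOR 1)) OR 1) -> 1
  row 18 [10010]: ((0 XOR (NOT 0 XOR 1)) OR 1) -> 1
  row 19 [10011]: ((1 XOR (NOT 1 XOR 1)) OR 1) -> 1
  row 20 [10100]: ((0 XOR (NOT 0 XOR 1)) OR 1) -> 1
  row 21 [10101]: ((1 XOR (NOT 1 XOR 1)) OR 1) -> 1
  row 22 [10110]: ((0 XOR (NOT 0 XOR 1)) OR 1) -> 1
  row 23 [10111]: ((1 XOR (NOT 1 XOR 1)) OR 1) -> 1
  row 24 [11000]: ((0 XOR (NOT 0 XOR 1)) OR 1) -> 1
  row 25 [11001]: ((1 XOR (NOT 1 XOR 1)) OR 1) -> 1
  row 26 [11010]: ((0 XOR (NOT 0 XOR 1)) OR 1) -> 1
  row 27 [11011]: ((1 XOR (NOT 1 XOR 1)) OR 1) -> 1
  row 28 [11100]: ((0 XOR (NOT 0 XOR 1)) OR 1) -> 1
  row 29 [11101]: ((1 XOR (NOT 1 XOR 1)) OR 1) -> 1
  row 30 [11110]: ((0 XOR (NOT 0 XOR 1)) OR 1) -> 1
  row 31 [11111]: ((1 XOR (NOT 1 XOR 1)) OR 1) -> 1
Full result column, 8 rows per line (x1,x2 fixed per line; x3,x4,x5 runs 000..111 left to right):
  rows 0-7 [x1,x2=00]: 11111111  (ones: 8)
  rows 8-15 [x1,x2=01]: 11111111  (ones: 8)
  rows 16-23 [x1,x2=10]: 11111111  (ones: 8)
  rows 24-31 [x1,x2=11]: 11111111  (ones: 8)
Count of 1-rows = 8+8+8+8 = 32

32


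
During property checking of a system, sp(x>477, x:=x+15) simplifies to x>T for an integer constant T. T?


Formula: sp(P, x:=E) = exists old_x. (x = E[old_x/x]) AND P[old_x/x] (old_x is the value of x before the assignment; eliminate old_x by solving x = E[old_x/x] for old_x)
Step 1: Precondition P: x>477, i.e. old_x > 477
Step 2: Assignment gives x = old_x + 15, so old_x = x - 15
Step 3: Substitute into P: x - 15 > 477
Step 4: Simplify: x > 477+15 = 492

492


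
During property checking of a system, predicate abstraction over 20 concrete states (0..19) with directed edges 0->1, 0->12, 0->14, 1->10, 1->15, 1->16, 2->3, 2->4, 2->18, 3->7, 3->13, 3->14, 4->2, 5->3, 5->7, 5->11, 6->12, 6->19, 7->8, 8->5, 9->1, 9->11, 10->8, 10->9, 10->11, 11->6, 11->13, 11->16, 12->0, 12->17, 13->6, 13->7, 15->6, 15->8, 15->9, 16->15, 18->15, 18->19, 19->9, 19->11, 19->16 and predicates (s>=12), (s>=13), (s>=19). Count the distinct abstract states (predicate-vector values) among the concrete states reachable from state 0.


BFS from 0:
Concrete reachable: {0, 1, 3, 5, 6, 7, 8, 9, 10, 11, 12, 13, 14, 15, 16, 17, 19}
Abstract via predicates (s>=12), (s>=13), (s>=19):
  (0,0,0) <- {0, 1, 3, 5, 6, 7, 8, 9, 10, 11}
  (1,0,0) <- {12}
  (1,1,0) <- {13, 14, 15, 16, 17}
  (1,1,1) <- {19}
Distinct abstract states = 4

4


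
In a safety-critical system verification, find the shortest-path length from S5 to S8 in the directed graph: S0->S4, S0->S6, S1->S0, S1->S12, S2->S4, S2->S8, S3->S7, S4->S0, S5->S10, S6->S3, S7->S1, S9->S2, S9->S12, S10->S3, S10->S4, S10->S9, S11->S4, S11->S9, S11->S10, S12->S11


BFS layer-by-layer from S5:
  dist 0: {S5}
  dist 1: {S10}
  dist 2: {S3, S4, S9}
  dist 3: {S0, S2, S7, S12}
  dist 4: {S1, S6, S8, S11}
  -> S8 reached at distance 4
Shortest path length = 4

4


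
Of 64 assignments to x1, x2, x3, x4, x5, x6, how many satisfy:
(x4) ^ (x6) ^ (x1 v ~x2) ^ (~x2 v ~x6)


CNF with 4 clauses over 6 vars (64 assignments).
An assignment satisfies CNF iff every clause has >=1 true literal.
Check each row (bits = x1,x2,x3,x4,x5,x6; clause T/F shown):
  row 0 [000000]: clauses=FFTT -> 0
  row 1 [000001]: clauses=FTTT -> 0
  row 2 [000010]: clauses=FFTT -> 0
  row 3 [000011]: clauses=FTTT -> 0
  row 4 [000100]: clauses=TFTT -> 0
  (every remaining row is evaluated the same way; all 64 results are listed next)
Full result column, 8 rows per line (x1,x2,x3 fixed per line; x4,x5,x6 runs 000..111 left to right):
  rows 0-7 [x1,x2,x3=000]: 00000101  (ones: 2)
  rows 8-15 [x1,x2,x3=001]: 00000101  (ones: 2)
  rows 16-23 [x1,x2,x3=010]: 00000000  (ones: 0)
  rows 24-31 [x1,x2,x3=011]: 00000000  (ones: 0)
  rows 32-39 [x1,x2,x3=100]: 00000101  (ones: 2)
  rows 40-47 [x1,x2,x3=101]: 00000101  (ones: 2)
  rows 48-55 [x1,x2,x3=110]: 00000000  (ones: 0)
  rows 56-63 [x1,x2,x3=111]: 00000000  (ones: 0)
Satisfying assignments = 2+2+0+0+2+2+0+0 = 8

8


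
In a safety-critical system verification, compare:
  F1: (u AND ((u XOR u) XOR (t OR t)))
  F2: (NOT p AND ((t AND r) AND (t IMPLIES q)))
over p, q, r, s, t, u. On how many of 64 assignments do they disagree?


F1 = (u AND ((u XOR u) XOR (t OR t)))
F2 = (NOT p AND ((t AND r) AND (t IMPLIES q)))
Evaluate both on each of 64 rows (bits = p,q,r,s,t,u):
  row 0 [000000]: F1=0 F2=0 -> 0
  row 1 [000001]: F1=0 F2=0 -> 0
  row 2 [000010]: F1=0 F2=0 -> 0
  row 3 [000011]: F1=1 F2=0 (differ) -> 1
  row 4 [000100]: F1=0 F2=0 -> 0
  (every remaining row is evaluated the same way; all 64 results are listed next)
Full result column, 8 rows per line (p,q,r fixed per line; s,t,u runs 000..111 left to right):
  rows 0-7 [p,q,r=000]: 00010001  (ones: 2)
  rows 8-15 [p,q,r=001]: 00010001  (ones: 2)
  rows 16-23 [p,q,r=010]: 00010001  (ones: 2)
  rows 24-31 [p,q,r=011]: 00100010  (ones: 2)
  rows 32-39 [p,q,r=100]: 00010001  (ones: 2)
  rows 40-47 [p,q,r=101]: 00010001  (ones: 2)
  rows 48-55 [p,q,r=110]: 00010001  (ones: 2)
  rows 56-63 [p,q,r=111]: 00010001  (ones: 2)
Disagreements = 2+2+2+2+2+2+2+2 = 16

16


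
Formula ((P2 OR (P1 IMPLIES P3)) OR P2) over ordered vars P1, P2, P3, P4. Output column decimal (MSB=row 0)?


Formula: ((P2 OR (P1 IMPLIES P3)) OR P2) over P1, P2, P3, P4 (16 rows)
Evaluate each row (bits = P1,P2,P3,P4, MSB first):
  row 0 [0000]: ((0 OR (0 IMPLIES 0)) OR 0) -> 1
  row 1 [0001]: ((0 OR (0 IMPLIES 0)) OR 0) -> 1
  row 2 [0010]: ((0 OR (0 IMPLIES 1)) OR 0) -> 1
  row 3 [0011]: ((0 OR (0 IMPLIES 1)) OR 0) -> 1
  row 4 [0100]: ((1 OR (0 IMPLIES 0)) OR 1) -> 1
  row 5 [0101]: ((1 OR (0 IMPLIES 0)) OR 1) -> 1
  row 6 [0110]: ((1 OR (0 IMPLIES 1)) OR 1) -> 1
  row 7 [0111]: ((1 OR (0 IMPLIES 1)) OR 1) -> 1
  row 8 [1000]: ((0 OR (1 IMPLIES 0)) OR 0) -> 0
  row 9 [1001]: ((0 OR (1 IMPLIES 0)) OR 0) -> 0
  row 10 [1010]: ((0 OR (1 IMPLIES 1)) OR 0) -> 1
  row 11 [1011]: ((0 OR (1 IMPLIES 1)) OR 0) -> 1
  row 12 [1100]: ((1 OR (1 IMPLIES 0)) OR 1) -> 1
  row 13 [1101]: ((1 OR (1 IMPLIES 0)) OR 1) -> 1
  row 14 [1110]: ((1 OR (1 IMPLIES 1)) OR 1) -> 1
  row 15 [1111]: ((1 OR (1 IMPLIES 1)) OR 1) -> 1
Full result column, 4 rows per line (P1,P2 fixed per line; P3,P4 runs 00..11 left to right):
  rows 0-3 [P1,P2=00]: 1111  = hex F
  rows 4-7 [P1,P2=01]: 1111  = hex F
  rows 8-11 [P1,P2=10]: 0011  = hex 3
  rows 12-15 [P1,P2=11]: 1111  = hex F
Output column (row 0 .. row 15) = 1111111100111111
Output column grouped in 4s = 1111 1111 0011 1111 = 0xFF3F
Convert to decimal digit by digit (value = value*16 + digit):
  F -> 15
  15*16 + 15 (F) = 255
  255*16 + 3 = 4083
  4083*16 + 15 (F) = 65343
Decimal = 65343

65343


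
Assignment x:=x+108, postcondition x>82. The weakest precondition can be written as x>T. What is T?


Formula: wp(x:=E, P) = P[E/x] (substitute E for x in postcondition)
Step 1: Postcondition: x>82
Step 2: Substitute x+108 for x: x+108>82
Step 3: Solve for x: x > 82-108 = -26

-26


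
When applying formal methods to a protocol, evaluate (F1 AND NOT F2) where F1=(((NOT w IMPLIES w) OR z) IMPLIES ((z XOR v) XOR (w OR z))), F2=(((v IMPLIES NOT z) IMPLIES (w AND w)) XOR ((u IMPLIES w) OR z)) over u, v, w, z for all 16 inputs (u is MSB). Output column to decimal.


F1 = (((NOT w IMPLIES w) OR z) IMPLIES ((z XOR v) XOR (w OR z)))
F2 = (((v IMPLIES NOT z) IMPLIES (w AND w)) XOR ((u IMPLIES w) OR z))
Counterexample to F1=>F2 is where F1=1 and F2=0.
Evaluate each row (bits = u,v,w,z, MSB first):
  row 0 [0000]: F1=1 F2=1 -> F1&~F2 -> 0
  row 1 [0001]: F1=0 F2=1 -> F1&~F2 -> 0
  row 2 [0010]: F1=1 F2=0 -> F1&~F2 -> 1
  row 3 [0011]: F1=0 F2=0 -> F1&~F2 -> 0
  row 4 [0100]: F1=1 F2=1 -> F1&~F2 -> 0
  row 5 [0101]: F1=1 F2=0 -> F1&~F2 -> 1
  row 6 [0110]: F1=0 F2=0 -> F1&~F2 -> 0
  row 7 [0111]: F1=1 F2=0 -> F1&~F2 -> 1
  row 8 [1000]: F1=1 F2=0 -> F1&~F2 -> 1
  row 9 [1001]: F1=0 F2=1 -> F1&~F2 -> 0
  row 10 [1010]: F1=1 F2=0 -> F1&~F2 -> 1
  row 11 [1011]: F1=0 F2=0 -> F1&~F2 -> 0
  row 12 [1100]: F1=1 F2=0 -> F1&~F2 -> 1
  row 13 [1101]: F1=1 F2=0 -> F1&~F2 -> 1
  row 14 [1110]: F1=0 F2=0 -> F1&~F2 -> 0
  row 15 [1111]: F1=1 F2=0 -> F1&~F2 -> 1
Full result column, 4 rows per line (u,v fixed per line; w,z runs 00..11 left to right):
  rows 0-3 [u,v=00]: 0010  = hex 2
  rows 4-7 [u,v=01]: 0101  = hex 5
  rows 8-11 [u,v=10]: 1010  = hex A
  rows 12-15 [u,v=11]: 1101  = hex D
Counterexample vector (row 0 .. row 15) = 0010010110101101
Output column grouped in 4s = 0010 0101 1010 1101 = 0x25AD
Convert to decimal digit by digit (value = value*16 + digit):
  2 -> 2
  2*16 + 5 = 37
  37*16 + 10 (A) = 602
  602*16 + 13 (D) = 9645
Decimal = 9645

9645


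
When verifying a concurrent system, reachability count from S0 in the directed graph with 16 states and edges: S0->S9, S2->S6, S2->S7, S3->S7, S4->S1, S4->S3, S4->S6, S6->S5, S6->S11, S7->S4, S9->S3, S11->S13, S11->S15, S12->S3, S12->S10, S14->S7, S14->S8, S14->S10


BFS from S0:
  layer 0: {S0}
  layer 1: {S9}
  layer 2: {S3}
  layer 3: {S7}
  layer 4: {S4}
  layer 5: {S1, S6}
  layer 6: {S5, S11}
  layer 7: {S13, S15}
Reachable set: {S0, S1, S3, S4, S5, S6, S7, S9, S11, S13, S15}
Count = 11

11


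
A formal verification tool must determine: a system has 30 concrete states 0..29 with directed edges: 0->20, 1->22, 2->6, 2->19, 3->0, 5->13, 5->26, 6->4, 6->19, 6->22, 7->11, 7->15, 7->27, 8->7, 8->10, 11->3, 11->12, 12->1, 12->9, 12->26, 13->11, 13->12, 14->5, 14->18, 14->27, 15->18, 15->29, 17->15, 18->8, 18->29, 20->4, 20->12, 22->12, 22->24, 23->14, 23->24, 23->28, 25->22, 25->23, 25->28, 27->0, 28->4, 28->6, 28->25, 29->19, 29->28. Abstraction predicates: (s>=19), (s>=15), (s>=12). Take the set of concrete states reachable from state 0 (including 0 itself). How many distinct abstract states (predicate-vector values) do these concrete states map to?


BFS from 0:
Concrete reachable: {0, 1, 4, 9, 12, 20, 22, 24, 26}
Abstract via predicates (s>=19), (s>=15), (s>=12):
  (0,0,0) <- {0, 1, 4, 9}
  (0,0,1) <- {12}
  (1,1,1) <- {20, 22, 24, 26}
Distinct abstract states = 3

3


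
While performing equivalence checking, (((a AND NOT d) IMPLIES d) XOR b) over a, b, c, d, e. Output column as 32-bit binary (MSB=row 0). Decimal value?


Formula: (((a AND NOT d) IMPLIES d) XOR b) over a, b, c, d, e (32 rows)
Evaluate each row (bits = a,b,c,d,e, MSB first):
  row 0 [00000]: (((0 AND NOT 0) IMPLIES 0) XOR 0) -> 1
  row 1 [00001]: (((0 AND NOT 0) IMPLIES 0) XOR 0) -> 1
  row 2 [00010]: (((0 AND NOT 1) IMPLIES 1) XOR 0) -> 1
  row 3 [00011]: (((0 AND NOT 1) IMPLIES 1) XOR 0) -> 1
  row 4 [00100]: (((0 AND NOT 0) IMPLIES 0) XOR 0) -> 1
  row 5 [00101]: (((0 AND NOT 0) IMPLIES 0) XOR 0) -> 1
  row 6 [00110]: (((0 AND NOT 1) IMPLIES 1) XOR 0) -> 1
  row 7 [00111]: (((0 AND NOT 1) IMPLIES 1) XOR 0) -> 1
  row 8 [01000]: (((0 AND NOT 0) IMPLIES 0) XOR 1) -> 0
  row 9 [01001]: (((0 AND NOT 0) IMPLIES 0) XOR 1) -> 0
  row 10 [01010]: (((0 AND NOT 1) IMPLIES 1) XOR 1) -> 0
  row 11 [01011]: (((0 AND NOT 1) IMPLIES 1) XOR 1) -> 0
  row 12 [01100]: (((0 AND NOT 0) IMPLIES 0) XOR 1) -> 0
  row 13 [01101]: (((0 AND NOT 0) IMPLIES 0) XOR 1) -> 0
  row 14 [01110]: (((0 AND NOT 1) IMPLIES 1) XOR 1) -> 0
  row 15 [01111]: (((0 AND NOT 1) IMPLIES 1) XOR 1) -> 0
  row 16 [10000]: (((1 AND NOT 0) IMPLIES 0) XOR 0) -> 0
  row 17 [10001]: (((1 AND NOT 0) IMPLIES 0) XOR 0) -> 0
  row 18 [10010]: (((1 AND NOT 1) IMPLIES 1) XOR 0) -> 1
  row 19 [10011]: (((1 AND NOT 1) IMPLIES 1) XOR 0) -> 1
  row 20 [10100]: (((1 AND NOT 0) IMPLIES 0) XOR 0) -> 0
  row 21 [10101]: (((1 AND NOT 0) IMPLIES 0) XOR 0) -> 0
  row 22 [10110]: (((1 AND NOT 1) IMPLIES 1) XOR 0) -> 1
  row 23 [10111]: (((1 AND NOT 1) IMPLIES 1) XOR 0) -> 1
  row 24 [11000]: (((1 AND NOT 0) IMPLIES 0) XOR 1) -> 1
  row 25 [11001]: (((1 AND NOT 0) IMPLIES 0) XOR 1) -> 1
  row 26 [11010]: (((1 AND NOT 1) IMPLIES 1) XOR 1) -> 0
  row 27 [11011]: (((1 AND NOT 1) IMPLIES 1) XOR 1) -> 0
  row 28 [11100]: (((1 AND NOT 0) IMPLIES 0) XOR 1) -> 1
  row 29 [11101]: (((1 AND NOT 0) IMPLIES 0) XOR 1) -> 1
  row 30 [11110]: (((1 AND NOT 1) IMPLIES 1) XOR 1) -> 0
  row 31 [11111]: (((1 AND NOT 1) IMPLIES 1) XOR 1) -> 0
Full result column, 4 rows per line (a,b,c fixed per line; d,e runs 00..11 left to right):
  rows 0-3 [a,b,c=000]: 1111  = hex F
  rows 4-7 [a,b,c=001]: 1111  = hex F
  rows 8-11 [a,b,c=010]: 0000  = hex 0
  rows 12-15 [a,b,c=011]: 0000  = hex 0
  rows 16-19 [a,b,c=100]: 0011  = hex 3
  rows 20-23 [a,b,c=101]: 0011  = hex 3
  rows 24-27 [a,b,c=110]: 1100  = hex C
  rows 28-31 [a,b,c=111]: 1100  = hex C
Output column (row 0 .. row 31) = 11111111000000000011001111001100
Output column grouped in 4s = 1111 1111 0000 0000 0011 0011 1100 1100 = 0xFF0033CC
Convert to decimal digit by digit (value = value*16 + digit):
  F -> 15
  15*16 + 15 (F) = 255
  255*16 + 0 = 4080
  4080*16 + 0 = 65280
  65280*16 + 3 = 1044483
  1044483*16 + 3 = 16711731
  16711731*16 + 12 (C) = 267387708
  267387708*16 + 12 (C) = 4278203340
Decimal = 4278203340

4278203340


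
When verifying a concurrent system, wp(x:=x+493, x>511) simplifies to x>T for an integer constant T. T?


Formula: wp(x:=E, P) = P[E/x] (substitute E for x in postcondition)
Step 1: Postcondition: x>511
Step 2: Substitute x+493 for x: x+493>511
Step 3: Solve for x: x > 511-493 = 18

18


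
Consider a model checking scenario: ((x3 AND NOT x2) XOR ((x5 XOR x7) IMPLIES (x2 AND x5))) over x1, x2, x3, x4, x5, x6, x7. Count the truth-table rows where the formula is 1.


Formula: ((x3 AND NOT x2) XOR ((x5 XOR x7) IMPLIES (x2 AND x5))) over 7 vars (128 rows)
Evaluate each row (x1, x2, x3, x4, x5, x6, x7 as bits, MSB first):
  row 0 [0000000]: ((0 AND NOT 0) XOR ((0 XOR 0) IMPLIES (0 AND 0))) -> 1
  row 1 [0000001]: ((0 AND NOT 0) XOR ((0 XOR 1) IMPLIES (0 AND 0))) -> 0
  row 2 [0000010]: ((0 AND NOT 0) XOR ((0 XOR 0) IMPLIES (0 AND 0))) -> 1
  row 3 [0000011]: ((0 AND NOT 0) XOR ((0 XOR 1) IMPLIES (0 AND 0))) -> 0
  row 4 [0000100]: ((0 AND NOT 0) XOR ((1 XOR 0) IMPLIES (0 AND 1))) -> 0
  (every remaining row is evaluated the same way; all 128 results are listed next)
Full result column, 8 rows per line (x1,x2,x3,x4 fixed per line; x5,x6,x7 runs 000..111 left to right):
  rows 0-7 [x1,x2,x3,x4=0000]: 10100101  (ones: 4)
  rows 8-15 [x1,x2,x3,x4=0001]: 10100101  (ones: 4)
  rows 16-23 [x1,x2,x3,x4=0010]: 01011010  (ones: 4)
  rows 24-31 [x1,x2,x3,x4=0011]: 01011010  (ones: 4)
  rows 32-39 [x1,x2,x3,x4=0100]: 10101111  (ones: 6)
  rows 40-47 [x1,x2,x3,x4=0101]: 10101111  (ones: 6)
  rows 48-55 [x1,x2,x3,x4=0110]: 10101111  (ones: 6)
  rows 56-63 [x1,x2,x3,x4=0111]: 10101111  (ones: 6)
  rows 64-71 [x1,x2,x3,x4=1000]: 10100101  (ones: 4)
  rows 72-79 [x1,x2,x3,x4=1001]: 10100101  (ones: 4)
  rows 80-87 [x1,x2,x3,x4=1010]: 01011010  (ones: 4)
  rows 88-95 [x1,x2,x3,x4=1011]: 01011010  (ones: 4)
  rows 96-103 [x1,x2,x3,x4=1100]: 10101111  (ones: 6)
  rows 104-111 [x1,x2,x3,x4=1101]: 10101111  (ones: 6)
  rows 112-119 [x1,x2,x3,x4=1110]: 10101111  (ones: 6)
  rows 120-127 [x1,x2,x3,x4=1111]: 10101111  (ones: 6)
Count of 1-rows = 4+4+4+4+6+6+6+6+4+4+4+4+6+6+6+6 = 80

80


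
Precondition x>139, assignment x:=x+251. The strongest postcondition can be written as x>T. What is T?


Formula: sp(P, x:=E) = exists old_x. (x = E[old_x/x]) AND P[old_x/x] (old_x is the value of x before the assignment; eliminate old_x by solving x = E[old_x/x] for old_x)
Step 1: Precondition P: x>139, i.e. old_x > 139
Step 2: Assignment gives x = old_x + 251, so old_x = x - 251
Step 3: Substitute into P: x - 251 > 139
Step 4: Simplify: x > 139+251 = 390

390


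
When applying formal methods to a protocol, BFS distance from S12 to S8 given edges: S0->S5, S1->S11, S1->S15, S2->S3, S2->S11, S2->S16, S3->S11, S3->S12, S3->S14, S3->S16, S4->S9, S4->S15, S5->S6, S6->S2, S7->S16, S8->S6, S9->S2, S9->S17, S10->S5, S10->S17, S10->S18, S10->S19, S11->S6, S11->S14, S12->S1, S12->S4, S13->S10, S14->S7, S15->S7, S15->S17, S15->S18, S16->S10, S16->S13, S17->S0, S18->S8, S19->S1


BFS layer-by-layer from S12:
  dist 0: {S12}
  dist 1: {S1, S4}
  dist 2: {S9, S11, S15}
  dist 3: {S2, S6, S7, S14, S17, S18}
  dist 4: {S0, S3, S8, S16}
  -> S8 reached at distance 4
Shortest path length = 4

4


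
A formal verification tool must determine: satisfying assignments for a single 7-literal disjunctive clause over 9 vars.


Step 1: Total=2^9=512
Step 2: Unsat when all 7 false: 2^2=4
Step 3: Sat=512-4=508

508


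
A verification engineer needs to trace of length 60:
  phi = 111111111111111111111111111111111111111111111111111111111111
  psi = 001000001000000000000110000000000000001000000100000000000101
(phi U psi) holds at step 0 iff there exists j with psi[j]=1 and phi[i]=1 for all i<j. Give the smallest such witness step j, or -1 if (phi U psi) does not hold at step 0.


(phi U psi) at 0: need smallest j with psi[j]=1 and phi[i]=1 for all i in [0,j).
Scan from step 0:
  step 0: phi=1, psi=0 -> continue
  step 1: phi=1, psi=0 -> continue
  step 2: psi=1 and phi held for [0,2) -> witness found
Witness step = 2

2


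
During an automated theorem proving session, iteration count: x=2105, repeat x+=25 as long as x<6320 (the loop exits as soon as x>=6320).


Step 1: x goes from 2105 toward 6320 by 25; the body runs while x<6320, so iterations = ceil((bound-start)/step)
Step 2: Distance=4215
Step 3: ceil(4215/25)=169

169


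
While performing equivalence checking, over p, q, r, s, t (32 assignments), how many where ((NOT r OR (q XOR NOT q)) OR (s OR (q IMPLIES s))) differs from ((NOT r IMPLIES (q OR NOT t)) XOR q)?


F1 = ((NOT r OR (q XOR NOT q)) OR (s OR (q IMPLIES s)))
F2 = ((NOT r IMPLIES (q OR NOT t)) XOR q)
Evaluate both on each of 32 rows (bits = p,q,r,s,t):
  row 0 [00000]: F1=1 F2=1 -> 0
  row 1 [00001]: F1=1 F2=0 (differ) -> 1
  row 2 [00010]: F1=1 F2=1 -> 0
  row 3 [00011]: F1=1 F2=0 (differ) -> 1
  row 4 [00100]: F1=1 F2=1 -> 0
  row 5 [00101]: F1=1 F2=1 -> 0
  row 6 [00110]: F1=1 F2=1 -> 0
  row 7 [00111]: F1=1 F2=1 -> 0
  row 8 [01000]: F1=1 F2=0 (differ) -> 1
  row 9 [01001]: F1=1 F2=0 (differ) -> 1
  row 10 [01010]: F1=1 F2=0 (differ) -> 1
  row 11 [01011]: F1=1 F2=0 (differ) -> 1
  row 12 [01100]: F1=1 F2=0 (differ) -> 1
  row 13 [01101]: F1=1 F2=0 (differ) -> 1
  row 14 [01110]: F1=1 F2=0 (differ) -> 1
  row 15 [01111]: F1=1 F2=0 (differ) -> 1
  row 16 [10000]: F1=1 F2=1 -> 0
  row 17 [10001]: F1=1 F2=0 (differ) -> 1
  row 18 [10010]: F1=1 F2=1 -> 0
  row 19 [10011]: F1=1 F2=0 (differ) -> 1
  row 20 [10100]: F1=1 F2=1 -> 0
  row 21 [10101]: F1=1 F2=1 -> 0
  row 22 [10110]: F1=1 F2=1 -> 0
  row 23 [10111]: F1=1 F2=1 -> 0
  row 24 [11000]: F1=1 F2=0 (differ) -> 1
  row 25 [11001]: F1=1 F2=0 (differ) -> 1
  row 26 [11010]: F1=1 F2=0 (differ) -> 1
  row 27 [11011]: F1=1 F2=0 (differ) -> 1
  row 28 [11100]: F1=1 F2=0 (differ) -> 1
  row 29 [11101]: F1=1 F2=0 (differ) -> 1
  row 30 [11110]: F1=1 F2=0 (differ) -> 1
  row 31 [11111]: F1=1 F2=0 (differ) -> 1
Full result column, 8 rows per line (p,q fixed per line; r,s,t runs 000..111 left to right):
  rows 0-7 [p,q=00]: 01010000  (ones: 2)
  rows 8-15 [p,q=01]: 11111111  (ones: 8)
  rows 16-23 [p,q=10]: 01010000  (ones: 2)
  rows 24-31 [p,q=11]: 11111111  (ones: 8)
Disagreements = 2+8+2+8 = 20

20


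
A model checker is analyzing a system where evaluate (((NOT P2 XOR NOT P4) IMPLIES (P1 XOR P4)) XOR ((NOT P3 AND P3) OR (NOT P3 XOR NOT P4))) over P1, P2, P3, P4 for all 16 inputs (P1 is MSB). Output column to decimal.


Formula: (((NOT P2 XOR NOT P4) IMPLIES (P1 XOR P4)) XOR ((NOT P3 AND P3) OR (NOT P3 XOR NOT P4))) over P1, P2, P3, P4 (16 rows)
Evaluate each row (bits = P1,P2,P3,P4, MSB first):
  row 0 [0000]: (((NOT 0 XOR NOT 0) IMPLIES (0 XOR 0)) XOR ((NOT 0 AND 0) OR (NOT 0 XOR NOT 0))) -> 1
  row 1 [0001]: (((NOT 0 XOR NOT 1) IMPLIES (0 XOR 1)) XOR ((NOT 0 AND 0) OR (NOT 0 XOR NOT 1))) -> 0
  row 2 [0010]: (((NOT 0 XOR NOT 0) IMPLIES (0 XOR 0)) XOR ((NOT 1 AND 1) OR (NOT 1 XOR NOT 0))) -> 0
  row 3 [0011]: (((NOT 0 XOR NOT 1) IMPLIES (0 XOR 1)) XOR ((NOT 1 AND 1) OR (NOT 1 XOR NOT 1))) -> 1
  row 4 [0100]: (((NOT 1 XOR NOT 0) IMPLIES (0 XOR 0)) XOR ((NOT 0 AND 0) OR (NOT 0 XOR NOT 0))) -> 0
  row 5 [0101]: (((NOT 1 XOR NOT 1) IMPLIES (0 XOR 1)) XOR ((NOT 0 AND 0) OR (NOT 0 XOR NOT 1))) -> 0
  row 6 [0110]: (((NOT 1 XOR NOT 0) IMPLIES (0 XOR 0)) XOR ((NOT 1 AND 1) OR (NOT 1 XOR NOT 0))) -> 1
  row 7 [0111]: (((NOT 1 XOR NOT 1) IMPLIES (0 XOR 1)) XOR ((NOT 1 AND 1) OR (NOT 1 XOR NOT 1))) -> 1
  row 8 [1000]: (((NOT 0 XOR NOT 0) IMPLIES (1 XOR 0)) XOR ((NOT 0 AND 0) OR (NOT 0 XOR NOT 0))) -> 1
  row 9 [1001]: (((NOT 0 XOR NOT 1) IMPLIES (1 XOR 1)) XOR ((NOT 0 AND 0) OR (NOT 0 XOR NOT 1))) -> 1
  row 10 [1010]: (((NOT 0 XOR NOT 0) IMPLIES (1 XOR 0)) XOR ((NOT 1 AND 1) OR (NOT 1 XOR NOT 0))) -> 0
  row 11 [1011]: (((NOT 0 XOR NOT 1) IMPLIES (1 XOR 1)) XOR ((NOT 1 AND 1) OR (NOT 1 XOR NOT 1))) -> 0
  row 12 [1100]: (((NOT 1 XOR NOT 0) IMPLIES (1 XOR 0)) XOR ((NOT 0 AND 0) OR (NOT 0 XOR NOT 0))) -> 1
  row 13 [1101]: (((NOT 1 XOR NOT 1) IMPLIES (1 XOR 1)) XOR ((NOT 0 AND 0) OR (NOT 0 XOR NOT 1))) -> 0
  row 14 [1110]: (((NOT 1 XOR NOT 0) IMPLIES (1 XOR 0)) XOR ((NOT 1 AND 1) OR (NOT 1 XOR NOT 0))) -> 0
  row 15 [1111]: (((NOT 1 XOR NOT 1) IMPLIES (1 XOR 1)) XOR ((NOT 1 AND 1) OR (NOT 1 XOR NOT 1))) -> 1
Full result column, 4 rows per line (P1,P2 fixed per line; P3,P4 runs 00..11 left to right):
  rows 0-3 [P1,P2=00]: 1001  = hex 9
  rows 4-7 [P1,P2=01]: 0011  = hex 3
  rows 8-11 [P1,P2=10]: 1100  = hex C
  rows 12-15 [P1,P2=11]: 1001  = hex 9
Output column (row 0 .. row 15) = 1001001111001001
Output column grouped in 4s = 1001 0011 1100 1001 = 0x93C9
Convert to decimal digit by digit (value = value*16 + digit):
  9 -> 9
  9*16 + 3 = 147
  147*16 + 12 (C) = 2364
  2364*16 + 9 = 37833
Decimal = 37833

37833


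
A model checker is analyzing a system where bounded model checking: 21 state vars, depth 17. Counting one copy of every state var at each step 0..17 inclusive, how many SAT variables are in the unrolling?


BMC unrolls to depth k, creating one copy of each state var for steps 0..k.
Step count = 17 + 1 = 18 (steps 0 through 17)
Vars per step = 21
Total = 21 * 18 = 378

378


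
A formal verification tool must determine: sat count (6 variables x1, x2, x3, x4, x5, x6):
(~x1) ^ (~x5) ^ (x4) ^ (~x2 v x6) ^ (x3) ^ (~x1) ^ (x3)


CNF with 7 clauses over 6 vars (64 assignments).
An assignment satisfies CNF iff every clause has >=1 true literal.
Check each row (bits = x1,x2,x3,x4,x5,x6; clause T/F shown):
  row 0 [000000]: clauses=TTFTFTF -> 0
  row 1 [000001]: clauses=TTFTFTF -> 0
  row 2 [000010]: clauses=TFFTFTF -> 0
  row 3 [000011]: clauses=TFFTFTF -> 0
  row 4 [000100]: clauses=TTTTFTF -> 0
  (every remaining row is evaluated the same way; all 64 results are listed next)
Full result column, 8 rows per line (x1,x2,x3 fixed per line; x4,x5,x6 runs 000..111 left to right):
  rows 0-7 [x1,x2,x3=000]: 00000000  (ones: 0)
  rows 8-15 [x1,x2,x3=001]: 00001100  (ones: 2)
  rows 16-23 [x1,x2,x3=010]: 00000000  (ones: 0)
  rows 24-31 [x1,x2,x3=011]: 00000100  (ones: 1)
  rows 32-39 [x1,x2,x3=100]: 00000000  (ones: 0)
  rows 40-47 [x1,x2,x3=101]: 00000000  (ones: 0)
  rows 48-55 [x1,x2,x3=110]: 00000000  (ones: 0)
  rows 56-63 [x1,x2,x3=111]: 00000000  (ones: 0)
Satisfying assignments = 0+2+0+1+0+0+0+0 = 3

3


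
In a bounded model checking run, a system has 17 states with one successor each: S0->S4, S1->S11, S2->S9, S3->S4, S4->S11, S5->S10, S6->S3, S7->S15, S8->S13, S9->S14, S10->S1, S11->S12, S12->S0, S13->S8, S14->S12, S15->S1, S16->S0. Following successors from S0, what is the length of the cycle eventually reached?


Trace from S0 until a state repeats:
  S0 -> S4 -> S11 -> S12 -> S0
S0 first seen at step 0, revisited at step 4.
Cycle length = 4 - 0 = 4

4


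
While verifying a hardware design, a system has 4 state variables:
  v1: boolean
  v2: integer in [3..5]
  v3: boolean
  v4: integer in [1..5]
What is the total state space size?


State space = product of domain sizes of all variables.
Domain sizes:
  v1 (boolean): 2
  v2 (integer in [3..5]): 3
  v3 (boolean): 2
  v4 (integer in [1..5]): 5
Product = 2 * 3 * 2 * 5 = 60

60


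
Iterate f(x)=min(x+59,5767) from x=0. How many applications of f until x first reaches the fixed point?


Step 1: x=0, cap=5767, increment=59
Step 2: x grows by 59 each step until capped at 5767; fixed point is x=5767
Step 3: iterations = ceil(5767/59) = 98

98


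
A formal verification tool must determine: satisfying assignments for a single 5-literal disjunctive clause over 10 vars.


Step 1: Total=2^10=1024
Step 2: Unsat when all 5 false: 2^5=32
Step 3: Sat=1024-32=992

992


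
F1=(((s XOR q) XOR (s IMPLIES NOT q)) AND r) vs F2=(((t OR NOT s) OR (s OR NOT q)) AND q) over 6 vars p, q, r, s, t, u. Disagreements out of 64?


F1 = (((s XOR q) XOR (s IMPLIES NOT q)) AND r)
F2 = (((t OR NOT s) OR (s OR NOT q)) AND q)
Evaluate both on each of 64 rows (bits = p,q,r,s,t,u):
  row 0 [000000]: F1=0 F2=0 -> 0
  row 1 [000001]: F1=0 F2=0 -> 0
  row 2 [000010]: F1=0 F2=0 -> 0
  row 3 [000011]: F1=0 F2=0 -> 0
  row 4 [000100]: F1=0 F2=0 -> 0
  (every remaining row is evaluated the same way; all 64 results are listed next)
Full result column, 8 rows per line (p,q,r fixed per line; s,t,u runs 000..111 left to right):
  rows 0-7 [p,q,r=000]: 00000000  (ones: 0)
  rows 8-15 [p,q,r=001]: 11110000  (ones: 4)
  rows 16-23 [p,q,r=010]: 11111111  (ones: 8)
  rows 24-31 [p,q,r=011]: 11111111  (ones: 8)
  rows 32-39 [p,q,r=100]: 00000000  (ones: 0)
  rows 40-47 [p,q,r=101]: 11110000  (ones: 4)
  rows 48-55 [p,q,r=110]: 11111111  (ones: 8)
  rows 56-63 [p,q,r=111]: 11111111  (ones: 8)
Disagreements = 0+4+8+8+0+4+8+8 = 40

40


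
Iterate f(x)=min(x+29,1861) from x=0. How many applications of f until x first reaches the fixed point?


Step 1: x=0, cap=1861, increment=29
Step 2: x grows by 29 each step until capped at 1861; fixed point is x=1861
Step 3: iterations = ceil(1861/29) = 65

65


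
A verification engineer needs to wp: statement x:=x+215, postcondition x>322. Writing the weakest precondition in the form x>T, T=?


Formula: wp(x:=E, P) = P[E/x] (substitute E for x in postcondition)
Step 1: Postcondition: x>322
Step 2: Substitute x+215 for x: x+215>322
Step 3: Solve for x: x > 322-215 = 107

107


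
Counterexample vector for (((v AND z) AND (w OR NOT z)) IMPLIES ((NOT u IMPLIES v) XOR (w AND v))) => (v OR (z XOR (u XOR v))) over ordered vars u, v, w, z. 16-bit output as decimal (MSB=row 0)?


F1 = (((v AND z) AND (w OR NOT z)) IMPLIES ((NOT u IMPLIES v) XOR (w AND v)))
F2 = (v OR (z XOR (u XOR v)))
Counterexample to F1=>F2 is where F1=1 and F2=0.
Evaluate each row (bits = u,v,w,z, MSB first):
  row 0 [0000]: F1=1 F2=0 -> F1&~F2 -> 1
  row 1 [0001]: F1=1 F2=1 -> F1&~F2 -> 0
  row 2 [0010]: F1=1 F2=0 -> F1&~F2 -> 1
  row 3 [0011]: F1=1 F2=1 -> F1&~F2 -> 0
  row 4 [0100]: F1=1 F2=1 -> F1&~F2 -> 0
  row 5 [0101]: F1=1 F2=1 -> F1&~F2 -> 0
  row 6 [0110]: F1=1 F2=1 -> F1&~F2 -> 0
  row 7 [0111]: F1=0 F2=1 -> F1&~F2 -> 0
  row 8 [1000]: F1=1 F2=1 -> F1&~F2 -> 0
  row 9 [1001]: F1=1 F2=0 -> F1&~F2 -> 1
  row 10 [1010]: F1=1 F2=1 -> F1&~F2 -> 0
  row 11 [1011]: F1=1 F2=0 -> F1&~F2 -> 1
  row 12 [1100]: F1=1 F2=1 -> F1&~F2 -> 0
  row 13 [1101]: F1=1 F2=1 -> F1&~F2 -> 0
  row 14 [1110]: F1=1 F2=1 -> F1&~F2 -> 0
  row 15 [1111]: F1=0 F2=1 -> F1&~F2 -> 0
Full result column, 4 rows per line (u,v fixed per line; w,z runs 00..11 left to right):
  rows 0-3 [u,v=00]: 1010  = hex A
  rows 4-7 [u,v=01]: 0000  = hex 0
  rows 8-11 [u,v=10]: 0101  = hex 5
  rows 12-15 [u,v=11]: 0000  = hex 0
Counterexample vector (row 0 .. row 15) = 1010000001010000
Output column grouped in 4s = 1010 0000 0101 0000 = 0xA050
Convert to decimal digit by digit (value = value*16 + digit):
  A -> 10
  10*16 + 0 = 160
  160*16 + 5 = 2565
  2565*16 + 0 = 41040
Decimal = 41040

41040


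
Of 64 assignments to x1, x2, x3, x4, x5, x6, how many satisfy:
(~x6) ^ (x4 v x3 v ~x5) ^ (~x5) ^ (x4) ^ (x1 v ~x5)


CNF with 5 clauses over 6 vars (64 assignments).
An assignment satisfies CNF iff every clause has >=1 true literal.
Check each row (bits = x1,x2,x3,x4,x5,x6; clause T/F shown):
  row 0 [000000]: clauses=TTTFT -> 0
  row 1 [000001]: clauses=FTTFT -> 0
  row 2 [000010]: clauses=TFFFF -> 0
  row 3 [000011]: clauses=FFFFF -> 0
  row 4 [000100]: clauses=TTTTT -> 1
  (every remaining row is evaluated the same way; all 64 results are listed next)
Full result column, 8 rows per line (x1,x2,x3 fixed per line; x4,x5,x6 runs 000..111 left to right):
  rows 0-7 [x1,x2,x3=000]: 00001000  (ones: 1)
  rows 8-15 [x1,x2,x3=001]: 00001000  (ones: 1)
  rows 16-23 [x1,x2,x3=010]: 00001000  (ones: 1)
  rows 24-31 [x1,x2,x3=011]: 00001000  (ones: 1)
  rows 32-39 [x1,x2,x3=100]: 00001000  (ones: 1)
  rows 40-47 [x1,x2,x3=101]: 00001000  (ones: 1)
  rows 48-55 [x1,x2,x3=110]: 00001000  (ones: 1)
  rows 56-63 [x1,x2,x3=111]: 00001000  (ones: 1)
Satisfying assignments = 1+1+1+1+1+1+1+1 = 8

8
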